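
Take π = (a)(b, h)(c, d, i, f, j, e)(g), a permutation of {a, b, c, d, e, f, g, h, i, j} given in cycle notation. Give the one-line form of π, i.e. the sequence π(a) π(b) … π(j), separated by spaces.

Reading each image from the cycles: a→a, b→h, c→d, d→i, e→c, f→j, g→g, h→b, i→f, j→e.
Listing these in domain order gives a h d i c j g b f e.

a h d i c j g b f e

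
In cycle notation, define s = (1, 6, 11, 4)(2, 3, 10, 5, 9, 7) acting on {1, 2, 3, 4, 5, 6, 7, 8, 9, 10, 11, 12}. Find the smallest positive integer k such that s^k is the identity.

The disjoint cycles have lengths 6, 4, 1, 1.
The order of s is the least common multiple of its cycle lengths: lcm(6, 4) = 12.

12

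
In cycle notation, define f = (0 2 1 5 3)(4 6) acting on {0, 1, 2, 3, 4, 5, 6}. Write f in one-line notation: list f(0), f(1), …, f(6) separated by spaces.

Each element maps to the next entry in its cycle (wrapping to the front): 0↦2, 1↦5, 2↦1, 3↦0, 4↦6, 5↦3, 6↦4.
Listing these in domain order gives 2 5 1 0 6 3 4.

2 5 1 0 6 3 4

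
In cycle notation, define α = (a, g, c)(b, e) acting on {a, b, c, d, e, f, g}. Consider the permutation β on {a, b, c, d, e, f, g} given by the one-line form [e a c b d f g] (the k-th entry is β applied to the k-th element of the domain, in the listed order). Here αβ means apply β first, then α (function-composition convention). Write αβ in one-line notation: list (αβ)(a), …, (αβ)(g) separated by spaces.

b g a e d f c

Chase each element through β then α: a → e → b; b → a → g; c → c → a; d → b → e; e → d → d; f → f → f; g → g → c.
So αβ in one-line form is b g a e d f c.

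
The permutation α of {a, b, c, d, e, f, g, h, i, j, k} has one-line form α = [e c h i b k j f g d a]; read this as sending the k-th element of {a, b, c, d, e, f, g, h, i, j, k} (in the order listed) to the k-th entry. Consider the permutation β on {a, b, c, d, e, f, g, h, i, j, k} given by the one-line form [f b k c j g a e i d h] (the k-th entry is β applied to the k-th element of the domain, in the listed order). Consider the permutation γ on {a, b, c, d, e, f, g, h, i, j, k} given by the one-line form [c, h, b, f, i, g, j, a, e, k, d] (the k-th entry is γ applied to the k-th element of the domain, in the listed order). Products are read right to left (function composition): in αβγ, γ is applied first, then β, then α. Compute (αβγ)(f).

e

Apply the permutations in order: γ(f) = g, then β(g) = a, then α(a) = e. So (αβγ)(f) = e.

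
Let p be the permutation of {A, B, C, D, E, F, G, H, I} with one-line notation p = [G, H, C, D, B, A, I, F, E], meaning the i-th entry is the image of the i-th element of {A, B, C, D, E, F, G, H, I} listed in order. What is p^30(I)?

Tracing I → E → … returns to I after 7 steps, so I lies in a 7-cycle (A G I E B H F).
Powers repeat with period 7 on this cycle, and 30 mod 7 = 2, so p^30(I) = p^2(I).
Stepping 2 places around the cycle: I → E → B.

B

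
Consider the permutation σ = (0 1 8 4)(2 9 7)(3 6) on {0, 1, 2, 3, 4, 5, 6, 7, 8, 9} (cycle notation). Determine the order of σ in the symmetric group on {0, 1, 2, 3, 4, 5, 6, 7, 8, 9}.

12

The disjoint cycles have lengths 4, 3, 2, 1.
Since disjoint cycles commute, ord(σ) = lcm(4, 3, 2) = 12.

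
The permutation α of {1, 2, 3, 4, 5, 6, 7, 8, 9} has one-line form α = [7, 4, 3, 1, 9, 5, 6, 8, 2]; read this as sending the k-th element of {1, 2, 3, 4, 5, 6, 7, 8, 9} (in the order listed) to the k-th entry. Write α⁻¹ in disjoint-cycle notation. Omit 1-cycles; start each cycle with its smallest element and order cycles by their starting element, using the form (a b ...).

(1 4 2 9 5 6 7)

The cycle decomposition of α is (1 7 6 5 9 2 4).
Reversing each cycle (and rotating so the smallest element leads) gives α⁻¹ = (1 4 2 9 5 6 7).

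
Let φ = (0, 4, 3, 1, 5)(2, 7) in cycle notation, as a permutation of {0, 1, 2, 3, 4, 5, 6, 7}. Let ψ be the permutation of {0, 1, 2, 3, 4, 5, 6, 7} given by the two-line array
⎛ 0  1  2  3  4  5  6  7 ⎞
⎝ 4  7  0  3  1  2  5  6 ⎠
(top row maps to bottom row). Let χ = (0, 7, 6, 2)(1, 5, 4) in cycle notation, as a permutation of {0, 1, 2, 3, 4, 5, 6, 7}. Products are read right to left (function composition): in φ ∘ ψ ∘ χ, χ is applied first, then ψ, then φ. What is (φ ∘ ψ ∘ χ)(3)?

Apply the permutations in order: χ(3) = 3, then ψ(3) = 3, then φ(3) = 1. So (φ ∘ ψ ∘ χ)(3) = 1.

1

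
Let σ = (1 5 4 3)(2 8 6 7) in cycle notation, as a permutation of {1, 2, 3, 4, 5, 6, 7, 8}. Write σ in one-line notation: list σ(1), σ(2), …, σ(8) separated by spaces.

5 8 1 3 4 7 2 6

Image by image: 1↦5, 2↦8, 3↦1, 4↦3, 5↦4, 6↦7, 7↦2, 8↦6.
Listing these in domain order gives 5 8 1 3 4 7 2 6.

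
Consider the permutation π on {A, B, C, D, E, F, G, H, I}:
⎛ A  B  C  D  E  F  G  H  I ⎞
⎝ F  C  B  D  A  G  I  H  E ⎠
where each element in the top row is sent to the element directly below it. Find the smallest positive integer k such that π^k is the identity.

Decomposing into disjoint cycles gives cycle lengths 5, 2, 1, 1.
The order is lcm(5, 2) = 10.

10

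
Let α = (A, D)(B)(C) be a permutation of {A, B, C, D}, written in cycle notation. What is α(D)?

A

Within (A, D), D ↦ A.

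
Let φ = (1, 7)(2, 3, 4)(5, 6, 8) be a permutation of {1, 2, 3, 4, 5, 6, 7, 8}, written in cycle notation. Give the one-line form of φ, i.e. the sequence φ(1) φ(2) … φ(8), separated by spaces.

Image by image: 1↦7, 2↦3, 3↦4, 4↦2, 5↦6, 6↦8, 7↦1, 8↦5.
Listing these in domain order gives 7 3 4 2 6 8 1 5.

7 3 4 2 6 8 1 5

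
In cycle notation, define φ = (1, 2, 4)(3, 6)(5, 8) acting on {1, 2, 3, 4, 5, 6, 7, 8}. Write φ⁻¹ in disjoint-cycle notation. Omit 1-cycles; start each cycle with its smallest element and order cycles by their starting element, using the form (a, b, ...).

If φ sends a → b within a cycle, φ⁻¹ sends b → a; equivalently, reverse each cycle.
Reversing each cycle of φ and rotating so the smallest element leads gives (1, 4, 2)(3, 6)(5, 8).

(1, 4, 2)(3, 6)(5, 8)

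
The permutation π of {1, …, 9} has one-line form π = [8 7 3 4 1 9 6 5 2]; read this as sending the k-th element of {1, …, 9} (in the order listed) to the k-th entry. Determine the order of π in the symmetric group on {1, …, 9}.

Writing π as disjoint cycles, the cycle lengths are 4, 3, 1, 1.
The order is lcm(4, 3) = 12.

12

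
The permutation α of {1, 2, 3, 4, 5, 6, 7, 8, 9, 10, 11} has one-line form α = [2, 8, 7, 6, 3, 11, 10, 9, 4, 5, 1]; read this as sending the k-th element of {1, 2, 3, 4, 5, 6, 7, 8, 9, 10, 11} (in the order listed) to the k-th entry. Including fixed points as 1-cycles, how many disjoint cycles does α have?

2

The cycle decomposition is (1, 2, 8, 9, 4, 6, 11)(3, 7, 10, 5), which has 2 cycles (counting 1-cycles).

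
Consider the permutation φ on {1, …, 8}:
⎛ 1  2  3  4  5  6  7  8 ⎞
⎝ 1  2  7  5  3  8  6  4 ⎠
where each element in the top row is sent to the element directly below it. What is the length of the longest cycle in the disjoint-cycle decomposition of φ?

Decomposing into disjoint cycles gives (3 7 6 8 4 5); the longest has length 6.

6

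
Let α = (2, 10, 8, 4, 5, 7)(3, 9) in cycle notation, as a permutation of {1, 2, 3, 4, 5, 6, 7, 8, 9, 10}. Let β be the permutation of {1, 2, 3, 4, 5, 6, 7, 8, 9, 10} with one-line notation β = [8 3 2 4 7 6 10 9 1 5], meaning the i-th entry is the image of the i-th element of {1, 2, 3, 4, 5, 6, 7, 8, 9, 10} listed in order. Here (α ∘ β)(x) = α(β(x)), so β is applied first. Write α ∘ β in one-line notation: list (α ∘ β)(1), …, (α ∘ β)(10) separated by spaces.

(α ∘ β)(x) = α(β(x)). Computing each image: α(β(1)) = α(8) = 4, α(β(2)) = α(3) = 9, α(β(3)) = α(2) = 10, α(β(4)) = α(4) = 5, α(β(5)) = α(7) = 2, α(β(6)) = α(6) = 6, α(β(7)) = α(10) = 8, α(β(8)) = α(9) = 3, α(β(9)) = α(1) = 1, α(β(10)) = α(5) = 7.
Hence α ∘ β = [4 9 10 5 2 6 8 3 1 7].

4 9 10 5 2 6 8 3 1 7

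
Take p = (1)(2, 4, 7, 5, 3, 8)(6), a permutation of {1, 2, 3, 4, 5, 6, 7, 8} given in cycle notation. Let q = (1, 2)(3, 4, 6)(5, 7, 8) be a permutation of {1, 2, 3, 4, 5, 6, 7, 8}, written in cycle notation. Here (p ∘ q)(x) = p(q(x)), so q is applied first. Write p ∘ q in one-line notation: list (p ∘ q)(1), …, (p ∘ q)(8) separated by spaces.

(p ∘ q)(x) = p(q(x)). Computing each image: p(q(1)) = p(2) = 4, p(q(2)) = p(1) = 1, p(q(3)) = p(4) = 7, p(q(4)) = p(6) = 6, p(q(5)) = p(7) = 5, p(q(6)) = p(3) = 8, p(q(7)) = p(8) = 2, p(q(8)) = p(5) = 3.
Hence p ∘ q = [4 1 7 6 5 8 2 3].

4 1 7 6 5 8 2 3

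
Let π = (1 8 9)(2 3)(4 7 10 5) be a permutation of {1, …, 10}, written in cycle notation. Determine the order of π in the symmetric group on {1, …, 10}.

The disjoint cycles have lengths 4, 3, 2, 1.
The order is lcm(4, 3, 2) = 12.

12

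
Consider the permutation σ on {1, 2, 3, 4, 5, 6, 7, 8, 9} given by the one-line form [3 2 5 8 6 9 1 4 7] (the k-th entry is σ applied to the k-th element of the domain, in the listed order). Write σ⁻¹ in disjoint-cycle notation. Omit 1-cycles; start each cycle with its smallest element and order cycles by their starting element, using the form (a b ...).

The cycle decomposition of σ is (1 3 5 6 9 7)(4 8).
Reversing each cycle (and rotating so the smallest element leads) gives σ⁻¹ = (1 7 9 6 5 3)(4 8).

(1 7 9 6 5 3)(4 8)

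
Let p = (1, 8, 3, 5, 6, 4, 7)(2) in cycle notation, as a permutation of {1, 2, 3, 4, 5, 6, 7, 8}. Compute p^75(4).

5

4 lies in the 7-cycle (1, 8, 3, 5, 6, 4, 7).
Since the cycle has length 7, p^75 acts on it the same as p^5 (75 mod 7 = 5).
Stepping 5 places around the cycle: 4 → 7 → 1 → 8 → 3 → 5.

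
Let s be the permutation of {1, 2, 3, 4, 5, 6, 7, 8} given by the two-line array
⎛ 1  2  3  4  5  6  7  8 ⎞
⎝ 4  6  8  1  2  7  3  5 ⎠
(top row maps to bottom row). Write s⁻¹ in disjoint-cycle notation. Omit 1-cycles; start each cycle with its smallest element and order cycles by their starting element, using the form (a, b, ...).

(1, 4)(2, 5, 8, 3, 7, 6)

The cycle decomposition of s is (1, 4)(2, 6, 7, 3, 8, 5).
Reversing each cycle (and rotating so the smallest element leads) gives s⁻¹ = (1, 4)(2, 5, 8, 3, 7, 6).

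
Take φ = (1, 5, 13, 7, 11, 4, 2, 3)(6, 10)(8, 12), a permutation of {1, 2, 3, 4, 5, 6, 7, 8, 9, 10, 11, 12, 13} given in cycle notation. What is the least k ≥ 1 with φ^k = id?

8

The disjoint cycles have lengths 8, 2, 2, 1.
The order of φ is the least common multiple of its cycle lengths: lcm(8, 2, 2) = 8.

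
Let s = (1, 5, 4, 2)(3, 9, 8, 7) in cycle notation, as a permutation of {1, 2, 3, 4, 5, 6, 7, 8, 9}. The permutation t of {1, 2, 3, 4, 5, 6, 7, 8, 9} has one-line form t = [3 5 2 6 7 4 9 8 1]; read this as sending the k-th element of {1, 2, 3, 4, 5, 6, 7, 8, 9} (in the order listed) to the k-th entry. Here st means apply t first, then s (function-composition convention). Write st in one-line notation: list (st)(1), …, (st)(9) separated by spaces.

9 4 1 6 3 2 8 7 5

Chase each element through t then s: 1 → 3 → 9; 2 → 5 → 4; 3 → 2 → 1; 4 → 6 → 6; 5 → 7 → 3; 6 → 4 → 2; 7 → 9 → 8; 8 → 8 → 7; 9 → 1 → 5.
So st in one-line form is 9 4 1 6 3 2 8 7 5.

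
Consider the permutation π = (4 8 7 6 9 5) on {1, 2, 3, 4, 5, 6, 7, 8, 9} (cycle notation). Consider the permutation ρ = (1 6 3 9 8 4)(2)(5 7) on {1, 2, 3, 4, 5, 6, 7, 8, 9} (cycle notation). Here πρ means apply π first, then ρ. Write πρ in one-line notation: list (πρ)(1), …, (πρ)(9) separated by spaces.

For each element, apply π then ρ: 1 → 1 → 6; 2 → 2 → 2; 3 → 3 → 9; 4 → 8 → 4; 5 → 4 → 1; 6 → 9 → 8; 7 → 6 → 3; 8 → 7 → 5; 9 → 5 → 7.
So πρ in one-line form is 6 2 9 4 1 8 3 5 7.

6 2 9 4 1 8 3 5 7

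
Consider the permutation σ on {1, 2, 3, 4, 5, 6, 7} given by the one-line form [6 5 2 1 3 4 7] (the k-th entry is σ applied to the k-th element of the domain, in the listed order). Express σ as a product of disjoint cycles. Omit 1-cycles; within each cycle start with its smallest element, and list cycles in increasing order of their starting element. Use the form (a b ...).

(1 6 4)(2 5 3)

From 1: 1 → 6 → 4 → 1, closing the cycle (1 6 4).
Repeating from the next unused element and collecting all non-trivial cycles gives (1 6 4)(2 5 3).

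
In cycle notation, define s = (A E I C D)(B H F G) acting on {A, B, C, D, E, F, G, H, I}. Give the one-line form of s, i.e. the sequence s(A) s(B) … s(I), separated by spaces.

E H D A I G B F C

Reading each image from the cycles: A→E, B→H, C→D, D→A, E→I, F→G, G→B, H→F, I→C.
So the one-line form is E H D A I G B F C.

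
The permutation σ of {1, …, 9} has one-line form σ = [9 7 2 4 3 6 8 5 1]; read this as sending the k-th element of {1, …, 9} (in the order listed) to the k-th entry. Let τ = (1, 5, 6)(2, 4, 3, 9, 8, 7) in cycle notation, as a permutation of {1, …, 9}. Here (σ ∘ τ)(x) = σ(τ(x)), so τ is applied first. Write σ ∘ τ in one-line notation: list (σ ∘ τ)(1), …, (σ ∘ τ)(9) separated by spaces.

3 4 1 2 6 9 7 8 5

Chase each element through τ then σ: 1 → 5 → 3; 2 → 4 → 4; 3 → 9 → 1; 4 → 3 → 2; 5 → 6 → 6; 6 → 1 → 9; 7 → 2 → 7; 8 → 7 → 8; 9 → 8 → 5.
So σ ∘ τ in one-line form is 3 4 1 2 6 9 7 8 5.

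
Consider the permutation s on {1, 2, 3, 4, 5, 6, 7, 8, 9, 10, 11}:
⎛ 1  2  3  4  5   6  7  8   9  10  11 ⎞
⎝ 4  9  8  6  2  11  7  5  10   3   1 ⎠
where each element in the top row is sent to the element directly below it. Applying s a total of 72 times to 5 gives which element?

5

Tracing 5 → 2 → … returns to 5 after 6 steps, so 5 lies in a 6-cycle (2, 9, 10, 3, 8, 5).
Since the cycle has length 6, s^72 acts on it the same as s^0 (72 mod 6 = 0).
So s^72(5) = 5.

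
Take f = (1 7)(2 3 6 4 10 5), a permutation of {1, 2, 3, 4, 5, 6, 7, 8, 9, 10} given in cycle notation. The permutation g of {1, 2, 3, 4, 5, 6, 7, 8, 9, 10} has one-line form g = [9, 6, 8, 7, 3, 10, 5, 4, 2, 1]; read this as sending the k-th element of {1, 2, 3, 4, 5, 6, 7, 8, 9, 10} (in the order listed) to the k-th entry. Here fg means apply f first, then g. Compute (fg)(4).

1

f(4) = 10, then g(10) = 1; composing gives (fg)(4) = 1.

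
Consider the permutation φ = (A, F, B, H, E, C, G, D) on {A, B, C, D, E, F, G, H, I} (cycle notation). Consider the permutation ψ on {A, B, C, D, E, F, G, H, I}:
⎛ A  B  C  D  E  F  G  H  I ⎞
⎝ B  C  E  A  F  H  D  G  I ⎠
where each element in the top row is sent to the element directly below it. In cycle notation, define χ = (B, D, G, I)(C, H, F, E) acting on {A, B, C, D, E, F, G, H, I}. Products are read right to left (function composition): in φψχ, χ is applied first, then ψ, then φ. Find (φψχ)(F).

Apply the permutations in order: χ(F) = E, then ψ(E) = F, then φ(F) = B. So (φψχ)(F) = B.

B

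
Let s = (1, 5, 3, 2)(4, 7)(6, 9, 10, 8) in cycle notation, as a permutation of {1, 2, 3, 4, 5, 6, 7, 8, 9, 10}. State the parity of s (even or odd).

The cycle lengths are 4, 4, 2.
A cycle is odd iff its length is even; s has 3 even-length cycles, so sgn(s) = (−1)^3 and s is odd.

odd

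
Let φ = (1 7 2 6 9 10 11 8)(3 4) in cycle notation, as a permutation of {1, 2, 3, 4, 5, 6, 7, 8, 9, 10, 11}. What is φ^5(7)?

11

7 lies in the 8-cycle (1 7 2 6 9 10 11 8).
Advancing 5 steps from 7: 7 → 2 → 6 → 9 → 10 → 11.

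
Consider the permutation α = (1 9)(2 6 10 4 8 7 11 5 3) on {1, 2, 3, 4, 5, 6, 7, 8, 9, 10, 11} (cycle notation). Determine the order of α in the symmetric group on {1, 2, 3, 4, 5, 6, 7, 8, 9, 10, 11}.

18

The cycle type of α is (9, 2).
The order is lcm(9, 2) = 18.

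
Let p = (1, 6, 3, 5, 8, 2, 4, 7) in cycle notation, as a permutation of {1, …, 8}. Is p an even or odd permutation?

The cycle lengths are 8.
A cycle of length ℓ contributes ℓ−1 transpositions, so p is a product of 7 transpositions — odd.

odd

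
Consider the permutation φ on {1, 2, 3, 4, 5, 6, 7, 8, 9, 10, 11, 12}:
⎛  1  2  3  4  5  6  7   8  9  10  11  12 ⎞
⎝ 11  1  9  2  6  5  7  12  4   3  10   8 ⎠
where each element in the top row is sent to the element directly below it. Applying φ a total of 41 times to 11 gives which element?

Tracing 11 → 10 → … returns to 11 after 7 steps, so 11 lies in a 7-cycle (1 11 10 3 9 4 2).
Since the cycle has length 7, φ^41 acts on it the same as φ^6 (41 mod 7 = 6).
Advancing 6 steps from 11: 11 → 10 → 3 → 9 → 4 → 2 → 1.

1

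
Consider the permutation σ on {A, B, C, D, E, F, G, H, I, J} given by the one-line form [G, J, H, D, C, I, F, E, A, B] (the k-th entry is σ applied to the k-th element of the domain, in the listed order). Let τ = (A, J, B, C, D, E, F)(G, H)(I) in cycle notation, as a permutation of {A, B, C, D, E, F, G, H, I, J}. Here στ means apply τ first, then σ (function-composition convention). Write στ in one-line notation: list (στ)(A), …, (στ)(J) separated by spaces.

B H D C I G E F A J

(στ)(x) = σ(τ(x)). Computing each image: σ(τ(A)) = σ(J) = B, σ(τ(B)) = σ(C) = H, σ(τ(C)) = σ(D) = D, σ(τ(D)) = σ(E) = C, σ(τ(E)) = σ(F) = I, σ(τ(F)) = σ(A) = G, σ(τ(G)) = σ(H) = E, σ(τ(H)) = σ(G) = F, σ(τ(I)) = σ(I) = A, σ(τ(J)) = σ(B) = J.
Hence στ = [B H D C I G E F A J].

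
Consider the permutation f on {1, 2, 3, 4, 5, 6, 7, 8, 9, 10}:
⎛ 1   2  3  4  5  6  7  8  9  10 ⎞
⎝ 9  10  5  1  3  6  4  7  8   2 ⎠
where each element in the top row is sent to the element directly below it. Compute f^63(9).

Tracing 9 → 8 → … returns to 9 after 5 steps, so 9 lies in a 5-cycle (1 9 8 7 4).
On a 5-cycle, f^5 is the identity, so f^63 = f^3 there (63 ≡ 3 mod 5).
Advancing 3 steps from 9: 9 → 8 → 7 → 4.

4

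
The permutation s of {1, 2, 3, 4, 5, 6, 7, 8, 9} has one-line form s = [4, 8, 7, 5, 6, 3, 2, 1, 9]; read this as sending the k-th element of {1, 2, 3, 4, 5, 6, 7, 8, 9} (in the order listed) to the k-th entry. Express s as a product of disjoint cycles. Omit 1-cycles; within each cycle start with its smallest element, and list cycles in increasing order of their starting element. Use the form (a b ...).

(1 4 5 6 3 7 2 8)

Iterating s from 1 gives 1 → 4 → 5 → 6 → 3 → 7 → 2 → 8 → 1; that is the 8-cycle (1 4 5 6 3 7 2 8).
Repeating from the next unused element and collecting all non-trivial cycles gives (1 4 5 6 3 7 2 8).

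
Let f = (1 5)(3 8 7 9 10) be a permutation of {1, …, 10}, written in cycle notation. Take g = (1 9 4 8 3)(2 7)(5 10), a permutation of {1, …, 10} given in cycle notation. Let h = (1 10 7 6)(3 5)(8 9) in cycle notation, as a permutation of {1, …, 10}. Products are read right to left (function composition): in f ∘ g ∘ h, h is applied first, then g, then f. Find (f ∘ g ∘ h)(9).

Apply the permutations in order: h(9) = 8, then g(8) = 3, then f(3) = 8. So (f ∘ g ∘ h)(9) = 8.

8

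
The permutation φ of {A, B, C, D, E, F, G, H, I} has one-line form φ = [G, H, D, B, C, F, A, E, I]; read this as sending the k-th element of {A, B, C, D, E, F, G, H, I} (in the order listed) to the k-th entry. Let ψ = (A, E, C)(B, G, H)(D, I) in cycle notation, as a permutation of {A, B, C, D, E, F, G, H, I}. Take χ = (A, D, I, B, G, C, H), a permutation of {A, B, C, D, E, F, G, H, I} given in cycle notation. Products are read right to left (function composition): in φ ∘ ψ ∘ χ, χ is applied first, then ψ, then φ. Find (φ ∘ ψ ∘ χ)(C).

H

Apply the permutations in order: χ(C) = H, then ψ(H) = B, then φ(B) = H. So (φ ∘ ψ ∘ χ)(C) = H.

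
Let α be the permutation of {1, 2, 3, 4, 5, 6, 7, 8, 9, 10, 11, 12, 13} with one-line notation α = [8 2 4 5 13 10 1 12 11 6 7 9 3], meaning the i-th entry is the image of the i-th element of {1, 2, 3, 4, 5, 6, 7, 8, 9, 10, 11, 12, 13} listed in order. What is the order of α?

12

The disjoint-cycle form of α has cycle lengths 6, 4, 2, 1.
The order is lcm(6, 4, 2) = 12.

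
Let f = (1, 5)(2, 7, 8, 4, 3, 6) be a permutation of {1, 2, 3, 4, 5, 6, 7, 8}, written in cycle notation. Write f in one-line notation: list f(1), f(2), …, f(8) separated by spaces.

5 7 6 3 1 2 8 4

Image by image: 1↦5, 2↦7, 3↦6, 4↦3, 5↦1, 6↦2, 7↦8, 8↦4.
So the one-line form is 5 7 6 3 1 2 8 4.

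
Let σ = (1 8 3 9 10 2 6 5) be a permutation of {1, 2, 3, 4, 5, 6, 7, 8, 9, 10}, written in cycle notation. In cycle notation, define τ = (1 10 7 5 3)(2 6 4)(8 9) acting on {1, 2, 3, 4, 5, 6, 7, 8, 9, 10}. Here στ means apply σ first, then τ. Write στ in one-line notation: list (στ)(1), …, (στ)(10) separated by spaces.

9 4 8 2 10 3 5 1 7 6

Chase each element through σ then τ: 1 → 8 → 9; 2 → 6 → 4; 3 → 9 → 8; 4 → 4 → 2; 5 → 1 → 10; 6 → 5 → 3; 7 → 7 → 5; 8 → 3 → 1; 9 → 10 → 7; 10 → 2 → 6.
Collecting the images, στ = [9 4 8 2 10 3 5 1 7 6].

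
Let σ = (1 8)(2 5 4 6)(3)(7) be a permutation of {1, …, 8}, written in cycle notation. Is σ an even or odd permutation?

even

The cycle lengths are 4, 2, 1, 1.
A cycle of length ℓ contributes ℓ−1 transpositions, so σ is a product of 3 + 1 = 4 transpositions — even.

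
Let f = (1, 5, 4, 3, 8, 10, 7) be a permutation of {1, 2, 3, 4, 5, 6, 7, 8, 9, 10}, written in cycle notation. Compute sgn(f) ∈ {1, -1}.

The cycle lengths are 7, 1, 1, 1.
A cycle is odd iff its length is even; f has 0 even-length cycles, so sgn(f) = (−1)^0 and f is even.

1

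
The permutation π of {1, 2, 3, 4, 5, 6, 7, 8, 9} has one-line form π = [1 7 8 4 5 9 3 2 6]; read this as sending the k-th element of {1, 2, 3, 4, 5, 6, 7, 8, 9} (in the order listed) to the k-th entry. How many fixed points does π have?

The fixed points (elements with π(x) = x) are {1, 4, 5}, so there are 3.

3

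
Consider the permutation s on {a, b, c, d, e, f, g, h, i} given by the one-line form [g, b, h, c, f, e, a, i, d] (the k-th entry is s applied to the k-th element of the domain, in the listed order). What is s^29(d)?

Tracing d → c → … returns to d after 4 steps, so d lies in a 4-cycle (c h i d).
Powers repeat with period 4 on this cycle, and 29 mod 4 = 1, so s^29(d) = s^1(d).
Stepping 1 place around the cycle: d → c.

c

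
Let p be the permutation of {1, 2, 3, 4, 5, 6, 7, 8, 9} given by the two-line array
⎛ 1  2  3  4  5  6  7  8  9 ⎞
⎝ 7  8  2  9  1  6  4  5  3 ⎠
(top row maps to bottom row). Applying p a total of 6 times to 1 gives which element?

8

Tracing 1 → 7 → … returns to 1 after 8 steps, so 1 lies in an 8-cycle (1 7 4 9 3 2 8 5).
Stepping 6 places around the cycle: 1 → 7 → 4 → 9 → 3 → 2 → 8.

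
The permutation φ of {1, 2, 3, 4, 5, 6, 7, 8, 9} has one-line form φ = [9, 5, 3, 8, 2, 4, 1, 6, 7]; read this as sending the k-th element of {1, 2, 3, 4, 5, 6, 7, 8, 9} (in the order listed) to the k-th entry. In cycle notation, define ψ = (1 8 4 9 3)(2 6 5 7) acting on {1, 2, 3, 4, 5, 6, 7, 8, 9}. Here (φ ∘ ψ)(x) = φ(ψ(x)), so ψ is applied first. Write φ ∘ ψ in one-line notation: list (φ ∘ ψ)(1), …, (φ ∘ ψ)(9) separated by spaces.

6 4 9 7 1 2 5 8 3

(φ ∘ ψ)(x) = φ(ψ(x)). Computing each image: φ(ψ(1)) = φ(8) = 6, φ(ψ(2)) = φ(6) = 4, φ(ψ(3)) = φ(1) = 9, φ(ψ(4)) = φ(9) = 7, φ(ψ(5)) = φ(7) = 1, φ(ψ(6)) = φ(5) = 2, φ(ψ(7)) = φ(2) = 5, φ(ψ(8)) = φ(4) = 8, φ(ψ(9)) = φ(3) = 3.
Hence φ ∘ ψ = [6 4 9 7 1 2 5 8 3].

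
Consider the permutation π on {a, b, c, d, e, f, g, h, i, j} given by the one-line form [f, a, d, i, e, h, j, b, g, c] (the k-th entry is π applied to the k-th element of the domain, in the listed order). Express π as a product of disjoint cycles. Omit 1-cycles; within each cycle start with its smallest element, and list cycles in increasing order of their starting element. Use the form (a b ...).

(a f h b)(c d i g j)

From a: a → f → h → b → a, closing the cycle (a f h b).
Repeating from the next unused element and collecting all non-trivial cycles gives (a f h b)(c d i g j).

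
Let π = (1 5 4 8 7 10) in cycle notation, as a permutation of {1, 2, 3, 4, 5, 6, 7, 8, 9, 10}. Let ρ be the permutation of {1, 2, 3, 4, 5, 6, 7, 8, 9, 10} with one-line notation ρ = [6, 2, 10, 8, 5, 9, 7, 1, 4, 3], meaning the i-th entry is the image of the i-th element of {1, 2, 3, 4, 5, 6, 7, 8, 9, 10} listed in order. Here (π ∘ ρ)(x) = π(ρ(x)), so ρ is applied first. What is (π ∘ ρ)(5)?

4

ρ(5) = 5, then π(5) = 4; composing gives (π ∘ ρ)(5) = 4.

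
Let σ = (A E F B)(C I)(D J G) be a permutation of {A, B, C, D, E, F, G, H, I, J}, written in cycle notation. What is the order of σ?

12

The cycle type of σ is (4, 3, 2, 1).
The order of σ is the least common multiple of its cycle lengths: lcm(4, 3, 2) = 12.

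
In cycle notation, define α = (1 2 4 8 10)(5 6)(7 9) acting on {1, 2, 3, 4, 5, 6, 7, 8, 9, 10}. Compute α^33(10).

4

10 lies in the 5-cycle (1 2 4 8 10).
On a 5-cycle, α^5 is the identity, so α^33 = α^3 there (33 ≡ 3 mod 5).
Advancing 3 steps from 10: 10 → 1 → 2 → 4.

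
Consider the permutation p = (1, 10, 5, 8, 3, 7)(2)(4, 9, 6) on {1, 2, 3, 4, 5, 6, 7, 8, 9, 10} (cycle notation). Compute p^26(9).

4

9 lies in the 3-cycle (4, 9, 6).
Since the cycle has length 3, p^26 acts on it the same as p^2 (26 mod 3 = 2).
Stepping 2 places around the cycle: 9 → 6 → 4.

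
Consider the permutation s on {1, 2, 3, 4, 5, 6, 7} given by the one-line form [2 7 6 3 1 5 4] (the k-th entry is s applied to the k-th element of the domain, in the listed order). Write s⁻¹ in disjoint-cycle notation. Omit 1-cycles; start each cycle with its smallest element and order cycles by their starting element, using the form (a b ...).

The cycle decomposition of s is (1 2 7 4 3 6 5).
Reversing each cycle (and rotating so the smallest element leads) gives s⁻¹ = (1 5 6 3 4 7 2).

(1 5 6 3 4 7 2)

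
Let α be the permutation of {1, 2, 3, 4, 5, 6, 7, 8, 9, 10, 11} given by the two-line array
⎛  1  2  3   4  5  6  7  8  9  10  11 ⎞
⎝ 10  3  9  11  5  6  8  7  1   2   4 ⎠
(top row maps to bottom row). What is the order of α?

10

Writing α as disjoint cycles, the cycle lengths are 5, 2, 2, 1, 1.
Since disjoint cycles commute, ord(α) = lcm(5, 2, 2) = 10.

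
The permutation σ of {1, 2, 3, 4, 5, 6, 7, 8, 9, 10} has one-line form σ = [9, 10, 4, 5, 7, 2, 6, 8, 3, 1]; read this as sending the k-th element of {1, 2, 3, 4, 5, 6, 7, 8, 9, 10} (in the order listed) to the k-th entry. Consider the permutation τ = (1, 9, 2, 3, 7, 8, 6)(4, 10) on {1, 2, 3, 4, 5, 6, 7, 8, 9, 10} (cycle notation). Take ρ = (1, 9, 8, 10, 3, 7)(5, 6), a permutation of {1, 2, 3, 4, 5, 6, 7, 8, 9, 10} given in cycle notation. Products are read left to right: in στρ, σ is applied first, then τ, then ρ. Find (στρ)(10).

8

Apply the permutations in order: σ(10) = 1, then τ(1) = 9, then ρ(9) = 8. So (στρ)(10) = 8.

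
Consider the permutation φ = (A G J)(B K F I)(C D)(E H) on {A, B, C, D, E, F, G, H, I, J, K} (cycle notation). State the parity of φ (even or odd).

The cycle lengths are 4, 3, 2, 2.
A cycle is odd iff its length is even; φ has 3 even-length cycles, so sgn(φ) = (−1)^3 and φ is odd.

odd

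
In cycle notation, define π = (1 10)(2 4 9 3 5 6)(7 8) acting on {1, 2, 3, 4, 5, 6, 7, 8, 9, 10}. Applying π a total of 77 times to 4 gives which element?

2

4 lies in the 6-cycle (2 4 9 3 5 6).
Powers repeat with period 6 on this cycle, and 77 mod 6 = 5, so π^77(4) = π^5(4).
Stepping 5 places around the cycle: 4 → 9 → 3 → 5 → 6 → 2.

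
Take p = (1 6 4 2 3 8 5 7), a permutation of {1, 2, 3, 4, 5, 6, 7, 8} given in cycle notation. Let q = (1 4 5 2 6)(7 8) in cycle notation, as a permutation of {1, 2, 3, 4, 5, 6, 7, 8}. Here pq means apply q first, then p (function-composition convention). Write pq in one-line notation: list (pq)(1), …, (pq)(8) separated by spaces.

For each element, apply q then p: 1 → 4 → 2; 2 → 6 → 4; 3 → 3 → 8; 4 → 5 → 7; 5 → 2 → 3; 6 → 1 → 6; 7 → 8 → 5; 8 → 7 → 1.
Collecting the images, pq = [2 4 8 7 3 6 5 1].

2 4 8 7 3 6 5 1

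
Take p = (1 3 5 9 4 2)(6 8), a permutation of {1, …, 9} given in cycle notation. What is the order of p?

6

The cycle type of p is (6, 2, 1).
Since disjoint cycles commute, ord(p) = lcm(6, 2) = 6.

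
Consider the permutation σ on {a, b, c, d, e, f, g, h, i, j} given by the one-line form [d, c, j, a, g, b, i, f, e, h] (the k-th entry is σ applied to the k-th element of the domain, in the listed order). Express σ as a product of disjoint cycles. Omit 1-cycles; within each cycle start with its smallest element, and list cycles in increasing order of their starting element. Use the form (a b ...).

Iterating σ from a gives a → d → a; that is the 2-cycle (a d).
Repeating from the next unused element and collecting all non-trivial cycles gives (a d)(b c j h f)(e g i).

(a d)(b c j h f)(e g i)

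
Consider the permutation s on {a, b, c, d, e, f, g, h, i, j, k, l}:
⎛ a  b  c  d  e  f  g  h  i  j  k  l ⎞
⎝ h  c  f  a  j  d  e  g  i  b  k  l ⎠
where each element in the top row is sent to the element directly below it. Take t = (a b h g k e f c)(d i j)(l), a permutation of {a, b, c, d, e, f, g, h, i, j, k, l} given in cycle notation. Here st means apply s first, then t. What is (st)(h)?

k

First apply s: s(h) = g, then t(g) = k. Thus (st)(h) = k.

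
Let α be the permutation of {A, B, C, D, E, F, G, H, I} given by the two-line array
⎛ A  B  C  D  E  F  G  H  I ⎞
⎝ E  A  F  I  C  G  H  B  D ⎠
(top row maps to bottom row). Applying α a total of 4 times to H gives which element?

C

Tracing H → B → … returns to H after 7 steps, so H lies in a 7-cycle (A E C F G H B).
Stepping 4 places around the cycle: H → B → A → E → C.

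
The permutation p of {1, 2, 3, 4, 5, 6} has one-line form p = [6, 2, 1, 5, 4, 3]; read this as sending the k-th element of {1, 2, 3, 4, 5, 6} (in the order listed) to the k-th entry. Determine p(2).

2

2 is element number 2 of the domain, and entry number 2 of the one-line form is 2, so p(2) = 2.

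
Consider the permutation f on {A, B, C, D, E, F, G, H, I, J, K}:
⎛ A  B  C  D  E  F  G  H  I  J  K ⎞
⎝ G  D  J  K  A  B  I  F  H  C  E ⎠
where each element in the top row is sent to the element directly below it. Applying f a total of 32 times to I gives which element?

Tracing I → H → … returns to I after 9 steps, so I lies in a 9-cycle (A, G, I, H, F, B, D, K, E).
Since the cycle has length 9, f^32 acts on it the same as f^5 (32 mod 9 = 5).
Advancing 5 steps from I: I → H → F → B → D → K.

K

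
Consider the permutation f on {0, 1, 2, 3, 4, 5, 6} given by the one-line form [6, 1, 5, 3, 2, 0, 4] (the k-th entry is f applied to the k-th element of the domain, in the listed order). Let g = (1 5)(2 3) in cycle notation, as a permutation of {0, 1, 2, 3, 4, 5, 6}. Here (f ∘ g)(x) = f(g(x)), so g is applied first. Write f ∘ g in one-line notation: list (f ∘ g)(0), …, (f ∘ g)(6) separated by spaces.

(f ∘ g)(x) = f(g(x)). Computing each image: f(g(0)) = f(0) = 6, f(g(1)) = f(5) = 0, f(g(2)) = f(3) = 3, f(g(3)) = f(2) = 5, f(g(4)) = f(4) = 2, f(g(5)) = f(1) = 1, f(g(6)) = f(6) = 4.
Hence f ∘ g = [6 0 3 5 2 1 4].

6 0 3 5 2 1 4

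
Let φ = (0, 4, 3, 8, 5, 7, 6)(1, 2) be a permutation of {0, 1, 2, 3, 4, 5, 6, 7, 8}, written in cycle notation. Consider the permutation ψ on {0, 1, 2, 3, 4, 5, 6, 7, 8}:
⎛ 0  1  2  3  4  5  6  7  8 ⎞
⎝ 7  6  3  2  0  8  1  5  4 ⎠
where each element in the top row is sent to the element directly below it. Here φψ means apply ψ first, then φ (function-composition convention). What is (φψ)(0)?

6

First apply ψ: ψ(0) = 7, then φ(7) = 6. Thus (φψ)(0) = 6.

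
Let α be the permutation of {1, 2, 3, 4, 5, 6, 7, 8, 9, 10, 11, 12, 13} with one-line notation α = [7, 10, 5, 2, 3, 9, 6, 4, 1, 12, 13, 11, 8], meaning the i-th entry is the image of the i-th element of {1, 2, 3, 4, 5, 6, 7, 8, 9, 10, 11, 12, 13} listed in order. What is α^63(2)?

Tracing 2 → 10 → … returns to 2 after 7 steps, so 2 lies in a 7-cycle (2 10 12 11 13 8 4).
Since the cycle has length 7, α^63 acts on it the same as α^0 (63 mod 7 = 0).
So α^63(2) = 2.

2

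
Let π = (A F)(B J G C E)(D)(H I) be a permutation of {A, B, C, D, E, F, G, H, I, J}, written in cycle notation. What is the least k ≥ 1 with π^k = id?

10

The disjoint cycles have lengths 5, 2, 2, 1.
The order of π is the least common multiple of its cycle lengths: lcm(5, 2, 2) = 10.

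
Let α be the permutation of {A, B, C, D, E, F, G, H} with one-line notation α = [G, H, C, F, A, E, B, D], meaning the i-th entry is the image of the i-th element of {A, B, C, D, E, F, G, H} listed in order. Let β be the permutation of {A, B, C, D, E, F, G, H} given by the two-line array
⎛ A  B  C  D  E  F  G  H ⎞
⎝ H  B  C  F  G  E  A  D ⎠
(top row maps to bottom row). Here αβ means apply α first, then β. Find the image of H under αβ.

α(H) = D, then β(D) = F; composing gives (αβ)(H) = F.

F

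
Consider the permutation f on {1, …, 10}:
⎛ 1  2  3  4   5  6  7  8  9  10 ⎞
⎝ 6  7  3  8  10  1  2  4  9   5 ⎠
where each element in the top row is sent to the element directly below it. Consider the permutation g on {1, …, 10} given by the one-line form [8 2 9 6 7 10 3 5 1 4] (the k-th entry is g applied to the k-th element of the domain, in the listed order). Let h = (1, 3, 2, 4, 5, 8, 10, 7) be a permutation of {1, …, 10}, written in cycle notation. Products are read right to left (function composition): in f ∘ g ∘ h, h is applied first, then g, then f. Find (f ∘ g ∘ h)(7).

4

Chase 7: h(7) = 1; g(1) = 8; f(8) = 4. Hence (f ∘ g ∘ h)(7) = 4.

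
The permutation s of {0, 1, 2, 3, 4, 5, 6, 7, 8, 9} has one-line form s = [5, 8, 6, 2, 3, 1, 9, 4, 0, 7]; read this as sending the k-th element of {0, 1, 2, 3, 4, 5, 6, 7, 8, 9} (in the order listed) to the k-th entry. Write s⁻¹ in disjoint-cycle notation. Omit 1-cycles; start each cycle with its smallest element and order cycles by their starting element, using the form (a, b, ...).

(0, 8, 1, 5)(2, 3, 4, 7, 9, 6)

The cycle decomposition of s is (0, 5, 1, 8)(2, 6, 9, 7, 4, 3).
The inverse reverses every cycle; in canonical form, s⁻¹ = (0, 8, 1, 5)(2, 3, 4, 7, 9, 6).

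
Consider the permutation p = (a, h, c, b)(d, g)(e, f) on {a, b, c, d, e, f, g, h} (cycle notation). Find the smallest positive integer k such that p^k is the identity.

The cycle type of p is (4, 2, 2).
Since disjoint cycles commute, ord(p) = lcm(4, 2, 2) = 4.

4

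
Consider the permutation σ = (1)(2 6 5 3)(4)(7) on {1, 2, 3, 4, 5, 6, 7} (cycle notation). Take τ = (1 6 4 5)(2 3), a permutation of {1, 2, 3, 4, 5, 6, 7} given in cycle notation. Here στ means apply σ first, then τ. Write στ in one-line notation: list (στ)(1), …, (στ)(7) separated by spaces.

6 4 3 5 2 1 7

For each element, apply σ then τ: 1 → 1 → 6; 2 → 6 → 4; 3 → 2 → 3; 4 → 4 → 5; 5 → 3 → 2; 6 → 5 → 1; 7 → 7 → 7.
So στ in one-line form is 6 4 3 5 2 1 7.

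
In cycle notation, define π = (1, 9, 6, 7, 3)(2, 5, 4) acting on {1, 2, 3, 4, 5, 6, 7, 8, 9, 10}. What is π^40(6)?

6

6 lies in the 5-cycle (1, 9, 6, 7, 3).
On a 5-cycle, π^5 is the identity, so π^40 = π^0 there (40 ≡ 0 mod 5).
So π^40(6) = 6.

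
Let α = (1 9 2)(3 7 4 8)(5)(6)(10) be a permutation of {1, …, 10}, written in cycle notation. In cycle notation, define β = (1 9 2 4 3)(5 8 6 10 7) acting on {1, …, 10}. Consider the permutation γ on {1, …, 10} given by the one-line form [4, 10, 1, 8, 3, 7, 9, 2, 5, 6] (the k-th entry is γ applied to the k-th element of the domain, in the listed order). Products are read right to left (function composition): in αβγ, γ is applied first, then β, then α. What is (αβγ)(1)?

Apply the permutations in order: γ(1) = 4, then β(4) = 3, then α(3) = 7. So (αβγ)(1) = 7.

7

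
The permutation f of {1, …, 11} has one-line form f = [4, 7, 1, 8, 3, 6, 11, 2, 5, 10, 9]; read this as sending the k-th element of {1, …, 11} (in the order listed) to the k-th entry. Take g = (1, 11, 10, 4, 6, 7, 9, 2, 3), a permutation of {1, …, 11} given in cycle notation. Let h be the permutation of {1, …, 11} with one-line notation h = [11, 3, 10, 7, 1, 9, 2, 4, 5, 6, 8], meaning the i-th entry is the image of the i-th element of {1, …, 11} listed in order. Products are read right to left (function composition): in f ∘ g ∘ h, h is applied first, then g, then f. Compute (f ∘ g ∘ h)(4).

Chase 4: h(4) = 7; g(7) = 9; f(9) = 5. Hence (f ∘ g ∘ h)(4) = 5.

5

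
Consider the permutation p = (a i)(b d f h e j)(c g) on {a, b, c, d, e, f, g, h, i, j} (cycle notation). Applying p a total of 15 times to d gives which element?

d lies in the 6-cycle (b d f h e j).
On a 6-cycle, p^6 is the identity, so p^15 = p^3 there (15 ≡ 3 mod 6).
Stepping 3 places around the cycle: d → f → h → e.

e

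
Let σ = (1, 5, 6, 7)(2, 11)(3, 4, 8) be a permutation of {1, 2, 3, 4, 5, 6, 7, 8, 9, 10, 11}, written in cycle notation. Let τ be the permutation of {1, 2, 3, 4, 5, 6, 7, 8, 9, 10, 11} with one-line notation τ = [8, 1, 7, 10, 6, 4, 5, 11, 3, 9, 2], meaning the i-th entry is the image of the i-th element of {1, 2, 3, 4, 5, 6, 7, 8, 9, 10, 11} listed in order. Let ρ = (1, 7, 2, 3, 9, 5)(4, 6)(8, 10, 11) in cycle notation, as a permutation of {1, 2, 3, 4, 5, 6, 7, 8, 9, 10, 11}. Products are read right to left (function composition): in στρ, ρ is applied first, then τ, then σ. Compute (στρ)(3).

4

Apply the permutations in order: ρ(3) = 9, then τ(9) = 3, then σ(3) = 4. So (στρ)(3) = 4.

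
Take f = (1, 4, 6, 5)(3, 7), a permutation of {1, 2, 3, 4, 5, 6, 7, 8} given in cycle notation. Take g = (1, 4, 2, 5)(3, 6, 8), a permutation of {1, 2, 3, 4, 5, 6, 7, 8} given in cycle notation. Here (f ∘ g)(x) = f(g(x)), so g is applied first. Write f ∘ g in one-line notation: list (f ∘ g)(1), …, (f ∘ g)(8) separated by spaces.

For each element, apply g then f: 1 → 4 → 6; 2 → 5 → 1; 3 → 6 → 5; 4 → 2 → 2; 5 → 1 → 4; 6 → 8 → 8; 7 → 7 → 3; 8 → 3 → 7.
So f ∘ g in one-line form is 6 1 5 2 4 8 3 7.

6 1 5 2 4 8 3 7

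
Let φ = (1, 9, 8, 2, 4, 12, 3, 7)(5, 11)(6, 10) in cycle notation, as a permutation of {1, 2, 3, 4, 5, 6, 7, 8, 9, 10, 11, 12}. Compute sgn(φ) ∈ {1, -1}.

The cycle lengths are 8, 2, 2.
A cycle is odd iff its length is even; φ has 3 even-length cycles, so sgn(φ) = (−1)^3 and φ is odd.

-1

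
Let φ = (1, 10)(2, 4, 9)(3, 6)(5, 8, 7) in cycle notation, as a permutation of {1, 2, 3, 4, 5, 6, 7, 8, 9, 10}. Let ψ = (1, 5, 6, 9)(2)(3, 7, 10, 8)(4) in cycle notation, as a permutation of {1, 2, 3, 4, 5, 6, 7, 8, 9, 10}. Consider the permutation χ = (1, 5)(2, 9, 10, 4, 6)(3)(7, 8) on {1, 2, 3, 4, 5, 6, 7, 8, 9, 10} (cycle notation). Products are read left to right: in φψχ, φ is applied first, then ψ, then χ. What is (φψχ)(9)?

Chase 9: φ(9) = 2; ψ(2) = 2; χ(2) = 9. Hence (φψχ)(9) = 9.

9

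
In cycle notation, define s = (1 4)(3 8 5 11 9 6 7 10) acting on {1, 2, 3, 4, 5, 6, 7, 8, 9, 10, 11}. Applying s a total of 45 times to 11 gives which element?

3

11 lies in the 8-cycle (3 8 5 11 9 6 7 10).
Powers repeat with period 8 on this cycle, and 45 mod 8 = 5, so s^45(11) = s^5(11).
Stepping 5 places around the cycle: 11 → 9 → 6 → 7 → 10 → 3.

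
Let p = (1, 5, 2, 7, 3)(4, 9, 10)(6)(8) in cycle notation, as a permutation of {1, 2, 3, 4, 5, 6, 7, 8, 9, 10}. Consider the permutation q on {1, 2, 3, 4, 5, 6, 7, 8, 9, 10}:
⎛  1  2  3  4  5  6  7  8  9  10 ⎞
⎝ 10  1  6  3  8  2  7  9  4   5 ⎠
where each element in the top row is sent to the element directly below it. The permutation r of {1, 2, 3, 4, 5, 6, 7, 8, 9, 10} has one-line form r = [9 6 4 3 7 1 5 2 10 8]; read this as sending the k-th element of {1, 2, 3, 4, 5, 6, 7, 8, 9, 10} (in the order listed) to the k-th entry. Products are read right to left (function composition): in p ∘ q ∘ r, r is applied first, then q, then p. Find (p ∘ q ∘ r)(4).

Apply the permutations in order: r(4) = 3, then q(3) = 6, then p(6) = 6. So (p ∘ q ∘ r)(4) = 6.

6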